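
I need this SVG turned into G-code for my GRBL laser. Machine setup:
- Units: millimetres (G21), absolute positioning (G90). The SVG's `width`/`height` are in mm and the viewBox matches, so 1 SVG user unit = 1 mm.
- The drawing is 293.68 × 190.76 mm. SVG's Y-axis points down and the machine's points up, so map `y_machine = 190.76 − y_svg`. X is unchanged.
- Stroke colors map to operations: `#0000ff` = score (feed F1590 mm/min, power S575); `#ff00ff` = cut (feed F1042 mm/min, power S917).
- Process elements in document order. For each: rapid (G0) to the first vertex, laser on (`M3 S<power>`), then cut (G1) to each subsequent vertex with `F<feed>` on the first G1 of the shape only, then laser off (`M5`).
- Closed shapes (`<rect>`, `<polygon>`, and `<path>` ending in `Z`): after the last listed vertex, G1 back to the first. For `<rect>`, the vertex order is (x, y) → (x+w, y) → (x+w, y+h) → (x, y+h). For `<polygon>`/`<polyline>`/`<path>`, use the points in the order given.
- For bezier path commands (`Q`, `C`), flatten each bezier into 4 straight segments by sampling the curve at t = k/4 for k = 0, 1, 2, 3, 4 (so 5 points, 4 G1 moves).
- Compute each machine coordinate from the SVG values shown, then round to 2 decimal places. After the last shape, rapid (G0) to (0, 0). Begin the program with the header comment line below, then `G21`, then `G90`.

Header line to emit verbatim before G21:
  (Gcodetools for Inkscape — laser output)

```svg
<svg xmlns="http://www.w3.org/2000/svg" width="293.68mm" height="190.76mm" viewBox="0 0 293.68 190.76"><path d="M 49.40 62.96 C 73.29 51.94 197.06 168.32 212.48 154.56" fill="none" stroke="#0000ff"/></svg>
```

Since the viewBox matches the mm dimensions, user units are millimetres directly. The only transform is the Y-flip y_m = 190.76 − y_svg.

Shape 1 is a cubic bezier drawn with `<path>`. Its stroke #0000ff means score at S575, F1590. After flipping Y the toolpath is (49.40,127.80) → (82.79,116.20) → (134.12,80.97) → (183.85,46.26) → (212.48,36.20).

(Gcodetools for Inkscape — laser output)
G21
G90
G0 X49.40 Y127.80
M3 S575
G1 X82.79 Y116.20 F1590
G1 X134.12 Y80.97
G1 X183.85 Y46.26
G1 X212.48 Y36.20
M5
G0 X0.00 Y0.00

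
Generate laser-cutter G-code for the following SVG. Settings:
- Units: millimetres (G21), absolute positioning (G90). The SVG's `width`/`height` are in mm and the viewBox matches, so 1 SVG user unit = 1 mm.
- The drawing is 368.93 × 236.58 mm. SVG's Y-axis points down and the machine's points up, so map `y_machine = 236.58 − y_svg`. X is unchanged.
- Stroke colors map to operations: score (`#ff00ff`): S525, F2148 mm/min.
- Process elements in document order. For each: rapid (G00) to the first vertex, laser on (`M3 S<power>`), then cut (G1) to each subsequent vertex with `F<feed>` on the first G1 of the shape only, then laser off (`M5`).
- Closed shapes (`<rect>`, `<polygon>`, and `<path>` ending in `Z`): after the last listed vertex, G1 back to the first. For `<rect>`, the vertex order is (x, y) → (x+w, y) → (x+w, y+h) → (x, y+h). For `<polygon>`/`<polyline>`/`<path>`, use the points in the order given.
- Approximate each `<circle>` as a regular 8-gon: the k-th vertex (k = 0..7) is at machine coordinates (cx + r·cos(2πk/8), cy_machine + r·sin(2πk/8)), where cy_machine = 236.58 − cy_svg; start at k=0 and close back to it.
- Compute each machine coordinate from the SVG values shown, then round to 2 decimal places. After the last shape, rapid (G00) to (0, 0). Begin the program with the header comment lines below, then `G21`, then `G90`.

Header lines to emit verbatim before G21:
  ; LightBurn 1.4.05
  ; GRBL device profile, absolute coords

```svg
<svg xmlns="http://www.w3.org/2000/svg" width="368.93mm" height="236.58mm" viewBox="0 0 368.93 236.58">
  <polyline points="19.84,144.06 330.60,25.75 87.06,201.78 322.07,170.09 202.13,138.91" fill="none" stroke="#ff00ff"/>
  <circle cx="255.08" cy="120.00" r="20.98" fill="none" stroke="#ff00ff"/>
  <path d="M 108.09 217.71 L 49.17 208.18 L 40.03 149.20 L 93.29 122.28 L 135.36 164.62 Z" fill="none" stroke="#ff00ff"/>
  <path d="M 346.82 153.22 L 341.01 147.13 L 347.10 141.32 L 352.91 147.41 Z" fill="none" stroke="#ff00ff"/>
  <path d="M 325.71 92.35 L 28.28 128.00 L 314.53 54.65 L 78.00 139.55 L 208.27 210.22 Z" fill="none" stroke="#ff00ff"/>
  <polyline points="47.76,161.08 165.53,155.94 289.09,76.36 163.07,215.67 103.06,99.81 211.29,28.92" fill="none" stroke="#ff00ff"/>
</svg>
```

1 u = 1 mm; y_m = 236.58 − y.

[1] `<polyline>` open polyline, #ff00ff→score S525 F2148: (19.84,92.52) → (330.60,210.83) → (87.06,34.80) → (322.07,66.49) → (202.13,97.67)

[2] `<circle>` circle, #ff00ff→score S525 F2148: (276.06,116.58) → (269.92,131.42) → (255.08,137.56) → (240.24,131.42) → (234.10,116.58) → (240.24,101.74) → (255.08,95.60) → (269.92,101.74) → (276.06,116.58) (closed)

[3] `<path>` regular polygon, #ff00ff→score S525 F2148: (108.09,18.87) → (49.17,28.40) → (40.03,87.38) → (93.29,114.30) → (135.36,71.96) → (108.09,18.87) (closed)

[4] `<path>` regular polygon, #ff00ff→score S525 F2148: (346.82,83.36) → (341.01,89.45) → (347.10,95.26) → (352.91,89.17) → (346.82,83.36) (closed)

[5] `<path>` closed polygon, #ff00ff→score S525 F2148: (325.71,144.23) → (28.28,108.58) → (314.53,181.93) → (78.00,97.03) → (208.27,26.36) → (325.71,144.23) (closed)

[6] `<polyline>` open polyline, #ff00ff→score S525 F2148: (47.76,75.50) → (165.53,80.64) → (289.09,160.22) → (163.07,20.91) → (103.06,136.77) → (211.29,207.66)

; LightBurn 1.4.05
; GRBL device profile, absolute coords
G21
G90
G00 X19.84 Y92.52
M3 S525
G1 X330.60 Y210.83 F2148
G1 X87.06 Y34.80
G1 X322.07 Y66.49
G1 X202.13 Y97.67
M5
G00 X276.06 Y116.58
M3 S525
G1 X269.92 Y131.42 F2148
G1 X255.08 Y137.56
G1 X240.24 Y131.42
G1 X234.10 Y116.58
G1 X240.24 Y101.74
G1 X255.08 Y95.60
G1 X269.92 Y101.74
G1 X276.06 Y116.58
M5
G00 X108.09 Y18.87
M3 S525
G1 X49.17 Y28.40 F2148
G1 X40.03 Y87.38
G1 X93.29 Y114.30
G1 X135.36 Y71.96
G1 X108.09 Y18.87
M5
G00 X346.82 Y83.36
M3 S525
G1 X341.01 Y89.45 F2148
G1 X347.10 Y95.26
G1 X352.91 Y89.17
G1 X346.82 Y83.36
M5
G00 X325.71 Y144.23
M3 S525
G1 X28.28 Y108.58 F2148
G1 X314.53 Y181.93
G1 X78.00 Y97.03
G1 X208.27 Y26.36
G1 X325.71 Y144.23
M5
G00 X47.76 Y75.50
M3 S525
G1 X165.53 Y80.64 F2148
G1 X289.09 Y160.22
G1 X163.07 Y20.91
G1 X103.06 Y136.77
G1 X211.29 Y207.66
M5
G00 X0.00 Y0.00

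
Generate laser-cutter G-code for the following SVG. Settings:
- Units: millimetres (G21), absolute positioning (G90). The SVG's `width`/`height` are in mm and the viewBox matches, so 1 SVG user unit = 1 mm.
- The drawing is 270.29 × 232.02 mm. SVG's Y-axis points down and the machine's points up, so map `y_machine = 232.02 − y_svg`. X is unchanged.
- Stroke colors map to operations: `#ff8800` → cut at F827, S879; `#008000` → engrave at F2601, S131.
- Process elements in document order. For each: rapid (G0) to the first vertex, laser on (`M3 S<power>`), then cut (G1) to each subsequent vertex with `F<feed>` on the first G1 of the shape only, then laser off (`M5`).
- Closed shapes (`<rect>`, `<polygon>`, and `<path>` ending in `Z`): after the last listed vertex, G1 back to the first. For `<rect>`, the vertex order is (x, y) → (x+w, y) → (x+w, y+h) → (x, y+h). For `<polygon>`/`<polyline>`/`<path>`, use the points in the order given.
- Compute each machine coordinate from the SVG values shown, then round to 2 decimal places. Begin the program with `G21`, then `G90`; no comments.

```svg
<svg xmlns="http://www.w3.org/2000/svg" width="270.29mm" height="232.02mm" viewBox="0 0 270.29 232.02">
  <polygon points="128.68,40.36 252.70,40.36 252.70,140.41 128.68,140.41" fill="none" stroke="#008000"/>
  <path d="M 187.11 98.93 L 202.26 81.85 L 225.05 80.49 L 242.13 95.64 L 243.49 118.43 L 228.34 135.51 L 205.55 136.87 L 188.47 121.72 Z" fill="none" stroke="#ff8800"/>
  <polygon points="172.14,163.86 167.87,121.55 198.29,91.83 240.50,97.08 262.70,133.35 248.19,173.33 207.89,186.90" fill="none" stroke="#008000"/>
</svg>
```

Since the viewBox matches the mm dimensions, user units are millimetres directly. The only transform is the Y-flip y_m = 232.02 − y_svg.

Shape 1 is a rectangle drawn with `<polygon>`. Its stroke #008000 means engrave at S131, F2601. After flipping Y the toolpath is (128.68,191.66) → (252.70,191.66) → (252.70,91.61) → (128.68,91.61) → (128.68,191.66), returning to the start.

Shape 2 is a regular polygon drawn with `<path>`. Its stroke #ff8800 means cut at S879, F827. After flipping Y the toolpath is (187.11,133.09) → (202.26,150.17) → (225.05,151.53) → (242.13,136.38) → (243.49,113.59) → (228.34,96.51) → (205.55,95.15) → (188.47,110.30) → (187.11,133.09), returning to the start.

Shape 3 is a regular polygon drawn with `<polygon>`. Its stroke #008000 means engrave at S131, F2601. After flipping Y the toolpath is (172.14,68.16) → (167.87,110.47) → (198.29,140.19) → (240.50,134.94) → (262.70,98.67) → (248.19,58.69) → (207.89,45.12) → (172.14,68.16), returning to the start.

G21
G90
G0 X128.68 Y191.66
M3 S131
G1 X252.70 Y191.66 F2601
G1 X252.70 Y91.61
G1 X128.68 Y91.61
G1 X128.68 Y191.66
M5
G0 X187.11 Y133.09
M3 S879
G1 X202.26 Y150.17 F827
G1 X225.05 Y151.53
G1 X242.13 Y136.38
G1 X243.49 Y113.59
G1 X228.34 Y96.51
G1 X205.55 Y95.15
G1 X188.47 Y110.30
G1 X187.11 Y133.09
M5
G0 X172.14 Y68.16
M3 S131
G1 X167.87 Y110.47 F2601
G1 X198.29 Y140.19
G1 X240.50 Y134.94
G1 X262.70 Y98.67
G1 X248.19 Y58.69
G1 X207.89 Y45.12
G1 X172.14 Y68.16
M5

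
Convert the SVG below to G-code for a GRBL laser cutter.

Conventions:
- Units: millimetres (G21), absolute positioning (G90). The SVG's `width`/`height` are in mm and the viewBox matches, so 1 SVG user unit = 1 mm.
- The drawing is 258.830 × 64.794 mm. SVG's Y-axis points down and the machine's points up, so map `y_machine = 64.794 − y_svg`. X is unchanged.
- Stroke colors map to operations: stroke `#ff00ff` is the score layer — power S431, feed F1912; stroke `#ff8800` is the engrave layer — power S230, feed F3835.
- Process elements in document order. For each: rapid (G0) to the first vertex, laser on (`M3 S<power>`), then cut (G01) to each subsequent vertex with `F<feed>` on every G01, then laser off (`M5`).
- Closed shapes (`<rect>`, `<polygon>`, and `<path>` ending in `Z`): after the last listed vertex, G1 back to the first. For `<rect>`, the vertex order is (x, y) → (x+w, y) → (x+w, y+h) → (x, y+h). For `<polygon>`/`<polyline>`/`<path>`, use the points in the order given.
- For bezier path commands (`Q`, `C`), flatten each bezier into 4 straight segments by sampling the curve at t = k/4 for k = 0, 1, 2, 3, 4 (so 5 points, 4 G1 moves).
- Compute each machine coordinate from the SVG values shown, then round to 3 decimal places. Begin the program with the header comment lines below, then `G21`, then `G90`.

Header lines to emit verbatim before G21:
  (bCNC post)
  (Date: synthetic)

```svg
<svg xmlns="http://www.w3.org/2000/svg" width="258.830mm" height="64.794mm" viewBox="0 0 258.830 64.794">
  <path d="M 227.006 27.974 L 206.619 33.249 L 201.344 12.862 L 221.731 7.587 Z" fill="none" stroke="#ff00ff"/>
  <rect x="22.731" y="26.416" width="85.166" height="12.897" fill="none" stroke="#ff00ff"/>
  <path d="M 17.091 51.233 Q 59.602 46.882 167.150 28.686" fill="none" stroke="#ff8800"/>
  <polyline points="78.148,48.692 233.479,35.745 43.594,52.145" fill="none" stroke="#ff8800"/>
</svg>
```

(bCNC post)
(Date: synthetic)
G21
G90
G0 X227.006 Y36.820
M3 S431
G01 X206.619 Y31.545 F1912
G01 X201.344 Y51.932 F1912
G01 X221.731 Y57.207 F1912
G01 X227.006 Y36.820 F1912
M5
G0 X22.731 Y38.378
M3 S431
G01 X107.897 Y38.378 F1912
G01 X107.897 Y25.481 F1912
G01 X22.731 Y25.481 F1912
G01 X22.731 Y38.378 F1912
M5
G0 X17.091 Y13.561
M3 S230
G01 X42.411 Y16.602 F3835
G01 X75.861 Y21.373 F3835
G01 X117.441 Y27.875 F3835
G01 X167.150 Y36.108 F3835
M5
G0 X78.148 Y16.102
M3 S230
G01 X233.479 Y29.049 F3835
G01 X43.594 Y12.649 F3835
M5

Since the viewBox matches the mm dimensions, user units are millimetres directly. The only transform is the Y-flip y_m = 64.794 − y_svg.

Shape 1 is a regular polygon drawn with `<path>`. Its stroke #ff00ff means score at S431, F1912. After flipping Y the toolpath is (227.006,36.820) → (206.619,31.545) → (201.344,51.932) → (221.731,57.207) → (227.006,36.820), returning to the start.

Shape 2 is a rectangle drawn with `<rect>`. Its stroke #ff00ff means score at S431, F1912. After flipping Y the toolpath is (22.731,38.378) → (107.897,38.378) → (107.897,25.481) → (22.731,25.481) → (22.731,38.378), returning to the start.

Shape 3 is a quadratic bezier drawn with `<path>`. Its stroke #ff8800 means engrave at S230, F3835. After flipping Y the toolpath is (17.091,13.561) → (42.411,16.602) → (75.861,21.373) → (117.441,27.875) → (167.150,36.108).

Shape 4 is a open polyline drawn with `<polyline>`. Its stroke #ff8800 means engrave at S230, F3835. After flipping Y the toolpath is (78.148,16.102) → (233.479,29.049) → (43.594,12.649).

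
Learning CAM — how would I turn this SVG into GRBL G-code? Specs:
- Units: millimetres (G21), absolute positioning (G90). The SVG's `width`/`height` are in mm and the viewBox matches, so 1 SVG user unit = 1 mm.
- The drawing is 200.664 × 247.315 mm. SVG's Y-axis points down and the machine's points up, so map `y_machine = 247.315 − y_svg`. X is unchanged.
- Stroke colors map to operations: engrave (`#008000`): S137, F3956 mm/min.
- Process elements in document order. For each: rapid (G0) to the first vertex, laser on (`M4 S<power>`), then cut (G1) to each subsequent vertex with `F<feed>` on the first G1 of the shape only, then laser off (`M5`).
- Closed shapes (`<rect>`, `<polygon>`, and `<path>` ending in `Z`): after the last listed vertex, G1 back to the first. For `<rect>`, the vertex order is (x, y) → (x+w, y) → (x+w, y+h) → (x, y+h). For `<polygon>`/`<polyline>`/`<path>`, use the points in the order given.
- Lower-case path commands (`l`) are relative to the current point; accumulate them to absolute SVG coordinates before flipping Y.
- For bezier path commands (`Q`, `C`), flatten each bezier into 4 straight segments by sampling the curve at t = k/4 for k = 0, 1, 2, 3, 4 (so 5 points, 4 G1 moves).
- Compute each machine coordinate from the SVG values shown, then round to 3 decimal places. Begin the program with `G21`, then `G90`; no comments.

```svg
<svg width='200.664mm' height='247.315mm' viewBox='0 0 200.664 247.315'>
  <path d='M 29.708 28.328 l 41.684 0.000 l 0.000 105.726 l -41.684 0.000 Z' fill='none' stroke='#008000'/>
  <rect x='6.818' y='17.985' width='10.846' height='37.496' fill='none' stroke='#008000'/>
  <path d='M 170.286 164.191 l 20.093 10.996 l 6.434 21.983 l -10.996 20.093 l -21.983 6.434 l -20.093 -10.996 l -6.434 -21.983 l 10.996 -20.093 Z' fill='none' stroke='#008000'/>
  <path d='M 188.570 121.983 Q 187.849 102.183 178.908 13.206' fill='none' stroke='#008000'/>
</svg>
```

G21
G90
G0 X29.708 Y218.987
M4 S137
G1 X71.392 Y218.987 F3956
G1 X71.392 Y113.261
G1 X29.708 Y113.261
G1 X29.708 Y218.987
M5
G0 X6.818 Y229.330
M4 S137
G1 X17.664 Y229.330 F3956
G1 X17.664 Y191.834
G1 X6.818 Y191.834
G1 X6.818 Y229.330
M5
G0 X170.286 Y83.124
M4 S137
G1 X190.379 Y72.128 F3956
G1 X196.813 Y50.145
G1 X185.817 Y30.052
G1 X163.834 Y23.618
G1 X143.741 Y34.614
G1 X137.307 Y56.597
G1 X148.303 Y76.690
G1 X170.286 Y83.124
M5
G0 X188.570 Y125.332
M4 S137
G1 X187.696 Y139.556 F3956
G1 X185.794 Y162.426
G1 X182.865 Y193.944
G1 X178.908 Y234.109
M5

Since the viewBox matches the mm dimensions, user units are millimetres directly. The only transform is the Y-flip y_m = 247.315 − y_svg.

Shape 1 is a rectangle drawn with `<path>`. Its stroke #008000 means engrave at S137, F3956. After flipping Y the toolpath is (29.708,218.987) → (71.392,218.987) → (71.392,113.261) → (29.708,113.261) → (29.708,218.987), returning to the start.

Shape 2 is a rectangle drawn with `<rect>`. Its stroke #008000 means engrave at S137, F3956. After flipping Y the toolpath is (6.818,229.330) → (17.664,229.330) → (17.664,191.834) → (6.818,191.834) → (6.818,229.330), returning to the start.

Shape 3 is a regular polygon drawn with `<path>`. Its stroke #008000 means engrave at S137, F3956. After flipping Y the toolpath is (170.286,83.124) → (190.379,72.128) → (196.813,50.145) → (185.817,30.052) → (163.834,23.618) → (143.741,34.614) → (137.307,56.597) → (148.303,76.690) → (170.286,83.124), returning to the start.

Shape 4 is a quadratic bezier drawn with `<path>`. Its stroke #008000 means engrave at S137, F3956. After flipping Y the toolpath is (188.570,125.332) → (187.696,139.556) → (185.794,162.426) → (182.865,193.944) → (178.908,234.109).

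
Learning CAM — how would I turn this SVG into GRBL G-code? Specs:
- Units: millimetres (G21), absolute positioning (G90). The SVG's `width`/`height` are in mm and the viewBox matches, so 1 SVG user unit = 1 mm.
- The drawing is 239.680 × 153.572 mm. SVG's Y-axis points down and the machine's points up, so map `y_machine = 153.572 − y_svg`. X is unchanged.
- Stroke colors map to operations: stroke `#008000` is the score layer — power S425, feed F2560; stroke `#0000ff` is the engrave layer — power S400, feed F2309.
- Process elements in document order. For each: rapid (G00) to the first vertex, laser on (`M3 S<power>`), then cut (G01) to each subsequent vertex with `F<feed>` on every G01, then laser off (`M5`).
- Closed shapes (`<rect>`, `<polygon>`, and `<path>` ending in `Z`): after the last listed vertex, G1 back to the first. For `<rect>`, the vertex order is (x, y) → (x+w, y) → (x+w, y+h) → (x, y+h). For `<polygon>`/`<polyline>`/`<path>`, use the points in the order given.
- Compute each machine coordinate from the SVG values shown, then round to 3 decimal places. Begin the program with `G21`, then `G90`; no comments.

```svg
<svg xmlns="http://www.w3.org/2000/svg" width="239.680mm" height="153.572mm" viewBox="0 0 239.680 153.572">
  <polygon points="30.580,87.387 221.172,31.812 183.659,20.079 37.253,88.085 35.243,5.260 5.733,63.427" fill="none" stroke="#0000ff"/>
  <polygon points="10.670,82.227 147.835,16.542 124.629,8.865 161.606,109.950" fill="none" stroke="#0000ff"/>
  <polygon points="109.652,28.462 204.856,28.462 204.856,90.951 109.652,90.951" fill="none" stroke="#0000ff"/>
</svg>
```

Since the viewBox matches the mm dimensions, user units are millimetres directly. The only transform is the Y-flip y_m = 153.572 − y_svg.

Shape 1 is a closed polygon drawn with `<polygon>`. Its stroke #0000ff means engrave at S400, F2309. After flipping Y the toolpath is (30.580,66.185) → (221.172,121.760) → (183.659,133.493) → (37.253,65.487) → (35.243,148.312) → (5.733,90.145) → (30.580,66.185), returning to the start.

Shape 2 is a closed polygon drawn with `<polygon>`. Its stroke #0000ff means engrave at S400, F2309. After flipping Y the toolpath is (10.670,71.345) → (147.835,137.030) → (124.629,144.707) → (161.606,43.622) → (10.670,71.345), returning to the start.

Shape 3 is a rectangle drawn with `<polygon>`. Its stroke #0000ff means engrave at S400, F2309. After flipping Y the toolpath is (109.652,125.110) → (204.856,125.110) → (204.856,62.621) → (109.652,62.621) → (109.652,125.110), returning to the start.

G21
G90
G00 X30.580 Y66.185
M3 S400
G01 X221.172 Y121.760 F2309
G01 X183.659 Y133.493 F2309
G01 X37.253 Y65.487 F2309
G01 X35.243 Y148.312 F2309
G01 X5.733 Y90.145 F2309
G01 X30.580 Y66.185 F2309
M5
G00 X10.670 Y71.345
M3 S400
G01 X147.835 Y137.030 F2309
G01 X124.629 Y144.707 F2309
G01 X161.606 Y43.622 F2309
G01 X10.670 Y71.345 F2309
M5
G00 X109.652 Y125.110
M3 S400
G01 X204.856 Y125.110 F2309
G01 X204.856 Y62.621 F2309
G01 X109.652 Y62.621 F2309
G01 X109.652 Y125.110 F2309
M5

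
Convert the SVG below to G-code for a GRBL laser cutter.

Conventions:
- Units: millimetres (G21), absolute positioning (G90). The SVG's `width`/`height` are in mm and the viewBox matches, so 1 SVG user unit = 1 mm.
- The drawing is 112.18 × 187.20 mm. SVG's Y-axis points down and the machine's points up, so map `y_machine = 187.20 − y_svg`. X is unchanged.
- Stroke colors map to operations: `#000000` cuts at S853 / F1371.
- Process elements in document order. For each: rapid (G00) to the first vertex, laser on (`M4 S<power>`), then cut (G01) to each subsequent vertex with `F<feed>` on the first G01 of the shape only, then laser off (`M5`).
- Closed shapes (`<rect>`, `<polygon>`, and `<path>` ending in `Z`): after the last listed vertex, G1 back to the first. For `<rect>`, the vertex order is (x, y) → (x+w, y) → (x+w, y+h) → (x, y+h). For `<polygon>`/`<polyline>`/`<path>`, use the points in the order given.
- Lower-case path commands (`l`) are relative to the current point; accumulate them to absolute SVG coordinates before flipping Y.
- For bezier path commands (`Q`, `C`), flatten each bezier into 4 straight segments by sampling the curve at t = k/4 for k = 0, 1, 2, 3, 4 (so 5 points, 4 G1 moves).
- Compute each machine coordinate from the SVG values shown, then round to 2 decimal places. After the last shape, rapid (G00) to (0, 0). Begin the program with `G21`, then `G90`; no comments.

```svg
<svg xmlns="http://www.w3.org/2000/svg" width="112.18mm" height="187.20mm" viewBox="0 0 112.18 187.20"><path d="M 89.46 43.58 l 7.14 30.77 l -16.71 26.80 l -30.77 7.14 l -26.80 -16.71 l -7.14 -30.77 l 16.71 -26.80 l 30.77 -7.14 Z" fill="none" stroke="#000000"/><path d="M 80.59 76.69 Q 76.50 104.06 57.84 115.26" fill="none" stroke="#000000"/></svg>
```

G21
G90
G00 X89.46 Y143.62
M4 S853
G01 X96.60 Y112.85 F1371
G01 X79.89 Y86.05
G01 X49.12 Y78.91
G01 X22.32 Y95.62
G01 X15.18 Y126.39
G01 X31.89 Y153.19
G01 X62.66 Y160.33
G01 X89.46 Y143.62
M5
G00 X80.59 Y110.51
M4 S853
G01 X77.63 Y97.84 F1371
G01 X72.86 Y87.18
G01 X66.26 Y78.55
G01 X57.84 Y71.94
M5
G00 X0.00 Y0.00

1 u = 1 mm; y_m = 187.20 − y.

[1] `<path>` regular polygon, #000000→cut S853 F1371: (89.46,143.62) → (96.60,112.85) → (79.89,86.05) → (49.12,78.91) → (22.32,95.62) → (15.18,126.39) → (31.89,153.19) → (62.66,160.33) → (89.46,143.62) (closed)

[2] `<path>` quadratic bezier, #000000→cut S853 F1371: (80.59,110.51) → (77.63,97.84) → (72.86,87.18) → (66.26,78.55) → (57.84,71.94)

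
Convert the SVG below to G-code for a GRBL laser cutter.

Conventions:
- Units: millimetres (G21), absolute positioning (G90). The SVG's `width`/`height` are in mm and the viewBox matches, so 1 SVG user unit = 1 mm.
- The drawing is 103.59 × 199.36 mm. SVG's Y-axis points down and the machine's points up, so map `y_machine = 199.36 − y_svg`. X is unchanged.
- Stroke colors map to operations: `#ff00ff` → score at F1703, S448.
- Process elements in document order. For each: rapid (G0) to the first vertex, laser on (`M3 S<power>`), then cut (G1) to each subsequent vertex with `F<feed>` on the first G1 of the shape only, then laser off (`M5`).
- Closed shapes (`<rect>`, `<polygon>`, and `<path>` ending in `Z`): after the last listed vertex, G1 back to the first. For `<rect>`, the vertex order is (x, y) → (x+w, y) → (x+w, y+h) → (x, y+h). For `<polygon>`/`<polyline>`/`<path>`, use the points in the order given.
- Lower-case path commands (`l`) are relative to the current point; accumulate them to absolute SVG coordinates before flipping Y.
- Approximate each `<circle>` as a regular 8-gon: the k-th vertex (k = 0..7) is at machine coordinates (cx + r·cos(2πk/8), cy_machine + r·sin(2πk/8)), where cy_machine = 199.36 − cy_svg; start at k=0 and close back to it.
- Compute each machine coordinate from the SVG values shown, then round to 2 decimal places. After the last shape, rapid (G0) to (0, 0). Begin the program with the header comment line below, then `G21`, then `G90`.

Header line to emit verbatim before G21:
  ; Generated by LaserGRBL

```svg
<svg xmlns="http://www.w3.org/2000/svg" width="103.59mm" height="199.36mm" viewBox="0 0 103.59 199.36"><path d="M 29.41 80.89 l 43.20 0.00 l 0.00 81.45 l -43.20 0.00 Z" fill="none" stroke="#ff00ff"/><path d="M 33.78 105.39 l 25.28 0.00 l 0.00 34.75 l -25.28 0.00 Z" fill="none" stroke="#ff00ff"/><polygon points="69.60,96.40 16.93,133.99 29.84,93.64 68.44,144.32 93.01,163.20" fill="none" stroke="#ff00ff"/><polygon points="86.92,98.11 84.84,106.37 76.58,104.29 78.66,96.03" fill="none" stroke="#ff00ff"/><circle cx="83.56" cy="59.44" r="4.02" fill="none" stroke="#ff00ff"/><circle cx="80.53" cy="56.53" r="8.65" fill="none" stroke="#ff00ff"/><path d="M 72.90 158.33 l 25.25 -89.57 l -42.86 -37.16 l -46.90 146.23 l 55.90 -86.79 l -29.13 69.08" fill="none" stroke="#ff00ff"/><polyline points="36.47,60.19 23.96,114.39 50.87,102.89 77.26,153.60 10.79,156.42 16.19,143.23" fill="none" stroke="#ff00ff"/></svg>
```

Since the viewBox matches the mm dimensions, user units are millimetres directly. The only transform is the Y-flip y_m = 199.36 − y_svg.

Shape 1 is a rectangle drawn with `<path>`. Its stroke #ff00ff means score at S448, F1703. After flipping Y the toolpath is (29.41,118.47) → (72.61,118.47) → (72.61,37.02) → (29.41,37.02) → (29.41,118.47), returning to the start.

Shape 2 is a rectangle drawn with `<path>`. Its stroke #ff00ff means score at S448, F1703. After flipping Y the toolpath is (33.78,93.97) → (59.06,93.97) → (59.06,59.22) → (33.78,59.22) → (33.78,93.97), returning to the start.

Shape 3 is a closed polygon drawn with `<polygon>`. Its stroke #ff00ff means score at S448, F1703. After flipping Y the toolpath is (69.60,102.96) → (16.93,65.37) → (29.84,105.72) → (68.44,55.04) → (93.01,36.16) → (69.60,102.96), returning to the start.

Shape 4 is a regular polygon drawn with `<polygon>`. Its stroke #ff00ff means score at S448, F1703. After flipping Y the toolpath is (86.92,101.25) → (84.84,92.99) → (76.58,95.07) → (78.66,103.33) → (86.92,101.25), returning to the start.

Shape 5 is a circle drawn with `<circle>`. Its stroke #ff00ff means score at S448, F1703. After flipping Y the toolpath is (87.58,139.92) → (86.40,142.76) → (83.56,143.94) → (80.72,142.76) → (79.54,139.92) → (80.72,137.08) → (83.56,135.90) → (86.40,137.08) → (87.58,139.92), returning to the start.

Shape 6 is a circle drawn with `<circle>`. Its stroke #ff00ff means score at S448, F1703. After flipping Y the toolpath is (89.18,142.83) → (86.65,148.95) → (80.53,151.48) → (74.41,148.95) → (71.88,142.83) → (74.41,136.71) → (80.53,134.18) → (86.65,136.71) → (89.18,142.83), returning to the start.

Shape 7 is a open polyline drawn with `<path>`. Its stroke #ff00ff means score at S448, F1703. After flipping Y the toolpath is (72.90,41.03) → (98.15,130.60) → (55.29,167.76) → (8.39,21.53) → (64.29,108.32) → (35.16,39.24).

Shape 8 is a open polyline drawn with `<polyline>`. Its stroke #ff00ff means score at S448, F1703. After flipping Y the toolpath is (36.47,139.17) → (23.96,84.97) → (50.87,96.47) → (77.26,45.76) → (10.79,42.94) → (16.19,56.13).

; Generated by LaserGRBL
G21
G90
G0 X29.41 Y118.47
M3 S448
G1 X72.61 Y118.47 F1703
G1 X72.61 Y37.02
G1 X29.41 Y37.02
G1 X29.41 Y118.47
M5
G0 X33.78 Y93.97
M3 S448
G1 X59.06 Y93.97 F1703
G1 X59.06 Y59.22
G1 X33.78 Y59.22
G1 X33.78 Y93.97
M5
G0 X69.60 Y102.96
M3 S448
G1 X16.93 Y65.37 F1703
G1 X29.84 Y105.72
G1 X68.44 Y55.04
G1 X93.01 Y36.16
G1 X69.60 Y102.96
M5
G0 X86.92 Y101.25
M3 S448
G1 X84.84 Y92.99 F1703
G1 X76.58 Y95.07
G1 X78.66 Y103.33
G1 X86.92 Y101.25
M5
G0 X87.58 Y139.92
M3 S448
G1 X86.40 Y142.76 F1703
G1 X83.56 Y143.94
G1 X80.72 Y142.76
G1 X79.54 Y139.92
G1 X80.72 Y137.08
G1 X83.56 Y135.90
G1 X86.40 Y137.08
G1 X87.58 Y139.92
M5
G0 X89.18 Y142.83
M3 S448
G1 X86.65 Y148.95 F1703
G1 X80.53 Y151.48
G1 X74.41 Y148.95
G1 X71.88 Y142.83
G1 X74.41 Y136.71
G1 X80.53 Y134.18
G1 X86.65 Y136.71
G1 X89.18 Y142.83
M5
G0 X72.90 Y41.03
M3 S448
G1 X98.15 Y130.60 F1703
G1 X55.29 Y167.76
G1 X8.39 Y21.53
G1 X64.29 Y108.32
G1 X35.16 Y39.24
M5
G0 X36.47 Y139.17
M3 S448
G1 X23.96 Y84.97 F1703
G1 X50.87 Y96.47
G1 X77.26 Y45.76
G1 X10.79 Y42.94
G1 X16.19 Y56.13
M5
G0 X0.00 Y0.00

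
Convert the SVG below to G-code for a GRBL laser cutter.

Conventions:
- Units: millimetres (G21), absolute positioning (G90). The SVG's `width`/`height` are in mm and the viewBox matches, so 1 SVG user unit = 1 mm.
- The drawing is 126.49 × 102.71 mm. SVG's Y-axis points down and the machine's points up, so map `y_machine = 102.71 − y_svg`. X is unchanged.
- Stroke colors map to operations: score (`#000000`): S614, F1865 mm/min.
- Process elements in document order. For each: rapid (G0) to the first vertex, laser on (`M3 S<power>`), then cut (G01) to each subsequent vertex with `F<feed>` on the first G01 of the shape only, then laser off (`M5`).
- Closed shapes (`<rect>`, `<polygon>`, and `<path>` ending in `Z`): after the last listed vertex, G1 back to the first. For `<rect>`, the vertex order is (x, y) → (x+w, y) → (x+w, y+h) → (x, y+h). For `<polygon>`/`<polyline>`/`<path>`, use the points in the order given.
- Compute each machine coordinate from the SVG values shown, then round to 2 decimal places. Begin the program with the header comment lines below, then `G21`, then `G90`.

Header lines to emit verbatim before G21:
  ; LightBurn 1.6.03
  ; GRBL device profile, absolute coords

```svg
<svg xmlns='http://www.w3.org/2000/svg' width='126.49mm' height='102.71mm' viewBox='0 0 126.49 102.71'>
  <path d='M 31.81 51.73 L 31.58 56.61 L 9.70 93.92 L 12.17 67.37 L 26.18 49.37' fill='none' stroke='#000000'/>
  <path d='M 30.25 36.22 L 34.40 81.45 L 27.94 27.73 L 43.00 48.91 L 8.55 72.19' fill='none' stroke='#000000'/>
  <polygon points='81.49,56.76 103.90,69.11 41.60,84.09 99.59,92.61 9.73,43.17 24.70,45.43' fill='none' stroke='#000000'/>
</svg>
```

; LightBurn 1.6.03
; GRBL device profile, absolute coords
G21
G90
G0 X31.81 Y50.98
M3 S614
G01 X31.58 Y46.10 F1865
G01 X9.70 Y8.79
G01 X12.17 Y35.34
G01 X26.18 Y53.34
M5
G0 X30.25 Y66.49
M3 S614
G01 X34.40 Y21.26 F1865
G01 X27.94 Y74.98
G01 X43.00 Y53.80
G01 X8.55 Y30.52
M5
G0 X81.49 Y45.95
M3 S614
G01 X103.90 Y33.60 F1865
G01 X41.60 Y18.62
G01 X99.59 Y10.10
G01 X9.73 Y59.54
G01 X24.70 Y57.28
G01 X81.49 Y45.95
M5

1 u = 1 mm; y_m = 102.71 − y.

[1] `<path>` open polyline, #000000→score S614 F1865: (31.81,50.98) → (31.58,46.10) → (9.70,8.79) → (12.17,35.34) → (26.18,53.34)

[2] `<path>` open polyline, #000000→score S614 F1865: (30.25,66.49) → (34.40,21.26) → (27.94,74.98) → (43.00,53.80) → (8.55,30.52)

[3] `<polygon>` closed polygon, #000000→score S614 F1865: (81.49,45.95) → (103.90,33.60) → (41.60,18.62) → (99.59,10.10) → (9.73,59.54) → (24.70,57.28) → (81.49,45.95) (closed)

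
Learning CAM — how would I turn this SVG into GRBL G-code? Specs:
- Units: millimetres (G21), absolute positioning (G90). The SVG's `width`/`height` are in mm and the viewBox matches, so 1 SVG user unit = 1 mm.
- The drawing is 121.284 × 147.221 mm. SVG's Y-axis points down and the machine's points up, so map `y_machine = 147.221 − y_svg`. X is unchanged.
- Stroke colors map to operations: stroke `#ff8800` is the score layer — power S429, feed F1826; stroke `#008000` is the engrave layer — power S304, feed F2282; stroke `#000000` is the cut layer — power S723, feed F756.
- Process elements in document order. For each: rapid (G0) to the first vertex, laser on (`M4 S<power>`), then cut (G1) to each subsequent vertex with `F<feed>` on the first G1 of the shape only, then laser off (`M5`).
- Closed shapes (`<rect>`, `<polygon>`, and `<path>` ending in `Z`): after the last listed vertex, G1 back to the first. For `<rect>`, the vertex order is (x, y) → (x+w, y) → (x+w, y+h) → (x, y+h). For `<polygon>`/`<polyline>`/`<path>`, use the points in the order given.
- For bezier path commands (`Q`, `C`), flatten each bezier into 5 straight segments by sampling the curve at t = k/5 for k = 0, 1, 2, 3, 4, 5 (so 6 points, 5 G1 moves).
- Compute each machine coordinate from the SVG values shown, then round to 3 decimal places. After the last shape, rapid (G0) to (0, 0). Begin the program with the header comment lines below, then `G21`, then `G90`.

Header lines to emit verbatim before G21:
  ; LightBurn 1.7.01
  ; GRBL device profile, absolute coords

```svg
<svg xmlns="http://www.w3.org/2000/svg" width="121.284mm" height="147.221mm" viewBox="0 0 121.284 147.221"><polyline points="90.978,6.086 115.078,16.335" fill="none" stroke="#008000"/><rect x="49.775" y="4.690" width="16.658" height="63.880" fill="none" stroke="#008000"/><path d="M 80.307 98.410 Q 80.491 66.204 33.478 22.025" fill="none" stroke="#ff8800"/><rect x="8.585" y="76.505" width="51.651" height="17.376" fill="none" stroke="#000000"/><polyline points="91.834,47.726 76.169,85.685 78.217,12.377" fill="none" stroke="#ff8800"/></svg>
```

; LightBurn 1.7.01
; GRBL device profile, absolute coords
G21
G90
G0 X90.978 Y141.135
M4 S304
G1 X115.078 Y130.886 F2282
M5
G0 X49.775 Y142.531
M4 S304
G1 X66.433 Y142.531 F2282
G1 X66.433 Y78.651
G1 X49.775 Y78.651
G1 X49.775 Y142.531
M5
G0 X80.307 Y48.811
M4 S429
G1 X78.493 Y62.172 F1826
G1 X72.903 Y76.491
G1 X63.537 Y91.768
G1 X50.395 Y108.003
G1 X33.478 Y125.196
M5
G0 X8.585 Y70.716
M4 S723
G1 X60.236 Y70.716 F756
G1 X60.236 Y53.340
G1 X8.585 Y53.340
G1 X8.585 Y70.716
M5
G0 X91.834 Y99.495
M4 S429
G1 X76.169 Y61.536 F1826
G1 X78.217 Y134.844
M5
G0 X0.000 Y0.000

Since the viewBox matches the mm dimensions, user units are millimetres directly. The only transform is the Y-flip y_m = 147.221 − y_svg.

Shape 1 is a line segment drawn with `<polyline>`. Its stroke #008000 means engrave at S304, F2282. After flipping Y the toolpath is (90.978,141.135) → (115.078,130.886).

Shape 2 is a rectangle drawn with `<rect>`. Its stroke #008000 means engrave at S304, F2282. After flipping Y the toolpath is (49.775,142.531) → (66.433,142.531) → (66.433,78.651) → (49.775,78.651) → (49.775,142.531), returning to the start.

Shape 3 is a quadratic bezier drawn with `<path>`. Its stroke #ff8800 means score at S429, F1826. After flipping Y the toolpath is (80.307,48.811) → (78.493,62.172) → (72.903,76.491) → (63.537,91.768) → (50.395,108.003) → (33.478,125.196).

Shape 4 is a rectangle drawn with `<rect>`. Its stroke #000000 means cut at S723, F756. After flipping Y the toolpath is (8.585,70.716) → (60.236,70.716) → (60.236,53.340) → (8.585,53.340) → (8.585,70.716), returning to the start.

Shape 5 is a open polyline drawn with `<polyline>`. Its stroke #ff8800 means score at S429, F1826. After flipping Y the toolpath is (91.834,99.495) → (76.169,61.536) → (78.217,134.844).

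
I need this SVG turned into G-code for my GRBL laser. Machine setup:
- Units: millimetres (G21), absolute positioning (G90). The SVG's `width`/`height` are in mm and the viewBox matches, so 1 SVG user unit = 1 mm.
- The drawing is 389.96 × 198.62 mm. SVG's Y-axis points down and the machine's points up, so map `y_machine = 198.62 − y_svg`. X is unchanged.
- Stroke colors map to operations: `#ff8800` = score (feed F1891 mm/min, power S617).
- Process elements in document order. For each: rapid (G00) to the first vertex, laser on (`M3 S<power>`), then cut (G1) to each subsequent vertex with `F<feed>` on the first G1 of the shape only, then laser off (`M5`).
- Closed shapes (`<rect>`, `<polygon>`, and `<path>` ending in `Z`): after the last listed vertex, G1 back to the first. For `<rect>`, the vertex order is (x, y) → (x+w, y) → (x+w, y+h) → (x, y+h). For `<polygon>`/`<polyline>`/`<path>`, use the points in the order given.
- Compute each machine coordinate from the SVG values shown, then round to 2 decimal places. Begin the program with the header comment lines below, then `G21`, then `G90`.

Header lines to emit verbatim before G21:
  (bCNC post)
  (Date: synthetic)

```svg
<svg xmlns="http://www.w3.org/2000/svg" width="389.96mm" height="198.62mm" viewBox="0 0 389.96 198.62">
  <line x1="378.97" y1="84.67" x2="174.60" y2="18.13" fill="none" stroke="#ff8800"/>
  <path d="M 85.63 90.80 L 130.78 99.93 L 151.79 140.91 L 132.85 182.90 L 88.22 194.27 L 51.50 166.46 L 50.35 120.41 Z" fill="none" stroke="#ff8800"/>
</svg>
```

1 u = 1 mm; y_m = 198.62 − y.

[1] `<line>` line segment, #ff8800→score S617 F1891: (378.97,113.95) → (174.60,180.49)

[2] `<path>` regular polygon, #ff8800→score S617 F1891: (85.63,107.82) → (130.78,98.69) → (151.79,57.71) → (132.85,15.72) → (88.22,4.35) → (51.50,32.16) → (50.35,78.21) → (85.63,107.82) (closed)

(bCNC post)
(Date: synthetic)
G21
G90
G00 X378.97 Y113.95
M3 S617
G1 X174.60 Y180.49 F1891
M5
G00 X85.63 Y107.82
M3 S617
G1 X130.78 Y98.69 F1891
G1 X151.79 Y57.71
G1 X132.85 Y15.72
G1 X88.22 Y4.35
G1 X51.50 Y32.16
G1 X50.35 Y78.21
G1 X85.63 Y107.82
M5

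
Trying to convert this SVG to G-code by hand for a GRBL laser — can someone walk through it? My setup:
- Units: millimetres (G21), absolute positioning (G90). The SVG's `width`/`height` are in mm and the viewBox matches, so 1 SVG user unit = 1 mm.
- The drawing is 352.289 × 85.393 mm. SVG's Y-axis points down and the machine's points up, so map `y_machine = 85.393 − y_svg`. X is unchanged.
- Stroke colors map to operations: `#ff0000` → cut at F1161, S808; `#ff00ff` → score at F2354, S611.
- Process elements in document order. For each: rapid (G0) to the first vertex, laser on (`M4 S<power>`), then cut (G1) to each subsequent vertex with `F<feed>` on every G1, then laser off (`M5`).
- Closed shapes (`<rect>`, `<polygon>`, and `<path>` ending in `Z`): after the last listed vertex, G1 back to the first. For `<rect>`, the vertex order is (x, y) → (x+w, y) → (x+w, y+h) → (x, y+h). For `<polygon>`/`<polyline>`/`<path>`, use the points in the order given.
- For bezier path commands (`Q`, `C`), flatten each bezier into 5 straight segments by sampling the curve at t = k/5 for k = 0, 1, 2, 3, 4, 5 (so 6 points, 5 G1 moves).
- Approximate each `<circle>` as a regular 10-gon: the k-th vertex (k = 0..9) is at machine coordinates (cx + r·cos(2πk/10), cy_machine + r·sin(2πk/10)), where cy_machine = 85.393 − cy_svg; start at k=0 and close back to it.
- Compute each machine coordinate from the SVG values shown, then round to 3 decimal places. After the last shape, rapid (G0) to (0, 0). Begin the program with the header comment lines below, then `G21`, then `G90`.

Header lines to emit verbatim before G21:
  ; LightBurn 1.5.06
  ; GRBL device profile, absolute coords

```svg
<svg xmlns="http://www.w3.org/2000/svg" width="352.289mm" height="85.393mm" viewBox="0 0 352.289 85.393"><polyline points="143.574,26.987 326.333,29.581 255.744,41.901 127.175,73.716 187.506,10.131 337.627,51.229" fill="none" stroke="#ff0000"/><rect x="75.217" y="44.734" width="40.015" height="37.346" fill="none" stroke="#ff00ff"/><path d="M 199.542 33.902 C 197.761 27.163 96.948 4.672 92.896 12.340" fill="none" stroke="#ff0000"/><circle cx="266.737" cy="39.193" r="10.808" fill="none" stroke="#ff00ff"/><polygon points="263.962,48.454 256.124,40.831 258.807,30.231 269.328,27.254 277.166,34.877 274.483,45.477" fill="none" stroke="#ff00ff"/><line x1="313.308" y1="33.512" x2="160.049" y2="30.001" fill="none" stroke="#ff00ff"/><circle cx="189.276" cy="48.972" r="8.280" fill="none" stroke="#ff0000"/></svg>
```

Since the viewBox matches the mm dimensions, user units are millimetres directly. The only transform is the Y-flip y_m = 85.393 − y_svg.

Shape 1 is a open polyline drawn with `<polyline>`. Its stroke #ff0000 means cut at S808, F1161. After flipping Y the toolpath is (143.574,58.406) → (326.333,55.812) → (255.744,43.492) → (127.175,11.677) → (187.506,75.262) → (337.627,34.164).

Shape 2 is a rectangle drawn with `<rect>`. Its stroke #ff00ff means score at S611, F2354. After flipping Y the toolpath is (75.217,40.659) → (115.232,40.659) → (115.232,3.313) → (75.217,3.313) → (75.217,40.659), returning to the start.

Shape 3 is a cubic bezier drawn with `<path>`. Its stroke #ff0000 means cut at S808, F1161. After flipping Y the toolpath is (199.542,51.491) → (188.156,57.057) → (162.400,64.200) → (131.673,70.717) → (105.372,74.402) → (92.896,73.053).

Shape 4 is a circle drawn with `<circle>`. Its stroke #ff00ff means score at S611, F2354. After flipping Y the toolpath is (277.545,46.200) → (275.481,52.553) → (270.077,56.479) → (263.397,56.479) → (257.993,52.553) → (255.929,46.200) → (257.993,39.847) → (263.397,35.921) → (270.077,35.921) → (275.481,39.847) → (277.545,46.200), returning to the start.

Shape 5 is a regular polygon drawn with `<polygon>`. Its stroke #ff00ff means score at S611, F2354. After flipping Y the toolpath is (263.962,36.939) → (256.124,44.562) → (258.807,55.162) → (269.328,58.139) → (277.166,50.516) → (274.483,39.916) → (263.962,36.939), returning to the start.

Shape 6 is a line segment drawn with `<line>`. Its stroke #ff00ff means score at S611, F2354. After flipping Y the toolpath is (313.308,51.881) → (160.049,55.392).

Shape 7 is a circle drawn with `<circle>`. Its stroke #ff0000 means cut at S808, F1161. After flipping Y the toolpath is (197.556,36.421) → (195.975,41.288) → (191.835,44.296) → (186.717,44.296) → (182.577,41.288) → (180.996,36.421) → (182.577,31.554) → (186.717,28.546) → (191.835,28.546) → (195.975,31.554) → (197.556,36.421), returning to the start.

; LightBurn 1.5.06
; GRBL device profile, absolute coords
G21
G90
G0 X143.574 Y58.406
M4 S808
G1 X326.333 Y55.812 F1161
G1 X255.744 Y43.492 F1161
G1 X127.175 Y11.677 F1161
G1 X187.506 Y75.262 F1161
G1 X337.627 Y34.164 F1161
M5
G0 X75.217 Y40.659
M4 S611
G1 X115.232 Y40.659 F2354
G1 X115.232 Y3.313 F2354
G1 X75.217 Y3.313 F2354
G1 X75.217 Y40.659 F2354
M5
G0 X199.542 Y51.491
M4 S808
G1 X188.156 Y57.057 F1161
G1 X162.400 Y64.200 F1161
G1 X131.673 Y70.717 F1161
G1 X105.372 Y74.402 F1161
G1 X92.896 Y73.053 F1161
M5
G0 X277.545 Y46.200
M4 S611
G1 X275.481 Y52.553 F2354
G1 X270.077 Y56.479 F2354
G1 X263.397 Y56.479 F2354
G1 X257.993 Y52.553 F2354
G1 X255.929 Y46.200 F2354
G1 X257.993 Y39.847 F2354
G1 X263.397 Y35.921 F2354
G1 X270.077 Y35.921 F2354
G1 X275.481 Y39.847 F2354
G1 X277.545 Y46.200 F2354
M5
G0 X263.962 Y36.939
M4 S611
G1 X256.124 Y44.562 F2354
G1 X258.807 Y55.162 F2354
G1 X269.328 Y58.139 F2354
G1 X277.166 Y50.516 F2354
G1 X274.483 Y39.916 F2354
G1 X263.962 Y36.939 F2354
M5
G0 X313.308 Y51.881
M4 S611
G1 X160.049 Y55.392 F2354
M5
G0 X197.556 Y36.421
M4 S808
G1 X195.975 Y41.288 F1161
G1 X191.835 Y44.296 F1161
G1 X186.717 Y44.296 F1161
G1 X182.577 Y41.288 F1161
G1 X180.996 Y36.421 F1161
G1 X182.577 Y31.554 F1161
G1 X186.717 Y28.546 F1161
G1 X191.835 Y28.546 F1161
G1 X195.975 Y31.554 F1161
G1 X197.556 Y36.421 F1161
M5
G0 X0.000 Y0.000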